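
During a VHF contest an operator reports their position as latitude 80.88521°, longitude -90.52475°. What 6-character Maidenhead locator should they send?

Offset from 180°W / 90°S: lon 89.4753°, lat 170.8852°.
Field: lon ⌊89.4753/20⌋ = 4 → E; lat ⌊170.8852/10⌋ = 17 → R.
Square: lon ⌊9.4753/2⌋ = 4; lat ⌊0.8852/1⌋ = 0.
Subsquare: lon ⌊1.4753/0.0833333⌋ = 17 → r; lat ⌊0.8852/0.0416667⌋ = 21 → v.

ER40rv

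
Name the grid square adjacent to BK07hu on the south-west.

BK07gt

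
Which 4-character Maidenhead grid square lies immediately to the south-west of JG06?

IG95

Longitude square 0; −1 → -1, wraps to 9, carry into field.
Longitude field J = 9; −1 → 8 = I.
Latitude square 6; −1 → 5.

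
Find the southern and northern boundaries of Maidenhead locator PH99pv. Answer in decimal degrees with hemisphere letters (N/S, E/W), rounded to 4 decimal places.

10.1250° S, 10.0833° S

Field P=15, H=7: +15·20° lon, +7·10° lat → SW at lon 120°, lat -20°.
Square 9, 9: +9·2° lon, +9·1° lat → SW at lon 138°, lat -11°.
Subsquare p=15, v=21: +15·0.0833333° lon, +21·0.0416667° lat → SW at lon 139.25°, lat -10.125°.
Cell spans 0.0833333° lon × 0.0416667° lat.
south 10.1250° S, north 10.0833° S.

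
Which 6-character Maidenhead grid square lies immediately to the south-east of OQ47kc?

OQ47lb

Longitude subsquare k = 10; +1 → 11 = l.
Latitude subsquare c = 2; −1 → 1 = b.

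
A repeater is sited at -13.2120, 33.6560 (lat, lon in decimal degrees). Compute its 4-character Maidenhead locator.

KH66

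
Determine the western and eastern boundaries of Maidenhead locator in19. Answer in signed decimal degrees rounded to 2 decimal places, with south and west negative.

Field I=8, N=13: +8·20° lon, +13·10° lat → SW at lon -20°, lat 40°.
Square 1, 9: +1·2° lon, +9·1° lat → SW at lon -18°, lat 49°.
Cell spans 2° lon × 1° lat.
west -18.00, east -16.00.

-18.00, -16.00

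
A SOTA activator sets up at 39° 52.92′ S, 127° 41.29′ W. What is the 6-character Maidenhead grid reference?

Offset from 180°W / 90°S: lon 52.3118°, lat 50.1180°.
Field (20°×10°, letters A–R): 52.3118/20 → 2 → C, 50.1180/10 → 5 → F; chars CF.
Square (2°×1°, digits 0–9): 12.3118/2 → 6, 0.1180/1 → 0; chars 60.
Subsquare (5′×2.5′, letters a–x): 0.3118/0.0833333 → 3 → d, 0.1180/0.0416667 → 2 → c; chars dc.

CF60dc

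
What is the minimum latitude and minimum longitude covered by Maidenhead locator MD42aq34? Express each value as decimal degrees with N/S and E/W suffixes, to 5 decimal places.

Field M=12, D=3: +12·20° lon, +3·10° lat → SW at lon 60°, lat -60°.
Square 4, 2: +4·2° lon, +2·1° lat → SW at lon 68°, lat -58°.
Subsquare a=0, q=16: +0·0.0833333° lon, +16·0.0416667° lat → SW at lon 68°, lat -57.3333°.
Extended square 3, 4: +3·0.00833333° lon, +4·0.00416667° lat → SW at lon 68.025°, lat -57.3167°.
latitude 57.31667° S, longitude 68.02500° E.

57.31667° S, 68.02500° E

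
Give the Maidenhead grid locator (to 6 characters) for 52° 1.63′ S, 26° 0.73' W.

HD67xx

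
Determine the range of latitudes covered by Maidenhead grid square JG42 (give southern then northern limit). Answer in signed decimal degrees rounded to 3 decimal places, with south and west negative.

-28.000, -27.000

Field J=9, G=6: +9·20° lon, +6·10° lat → SW at lon 0°, lat -30°.
Square 4, 2: +4·2° lon, +2·1° lat → SW at lon 8°, lat -28°.
Cell spans 2° lon × 1° lat.
south -28.000, north -27.000.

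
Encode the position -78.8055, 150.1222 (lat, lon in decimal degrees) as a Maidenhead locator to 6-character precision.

QB51be

Add 180° to longitude and 90° to latitude: 330.1222, 11.1945.
Field: 330.1222/20 → 16 → Q, 11.1945/10 → 1 → B; chars QB.
Square: 10.1222/2 → 5, 1.1945/1 → 1; chars 51.
Subsquare: 0.1222/0.0833333 → 1 → b, 0.1945/0.0416667 → 4 → e; chars be.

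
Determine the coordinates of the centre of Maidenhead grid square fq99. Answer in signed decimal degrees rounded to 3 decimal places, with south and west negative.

79.500, -61.000

Field F=5, Q=16: +5·20° lon, +16·10° lat → SW at lon -80°, lat 70°.
Square 9, 9: +9·2° lon, +9·1° lat → SW at lon -62°, lat 79°.
Cell spans 2° lon × 1° lat. Centre is SW corner plus half of each.
latitude 79.500, longitude -61.000.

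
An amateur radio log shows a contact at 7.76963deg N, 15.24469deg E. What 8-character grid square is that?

Shift to the Maidenhead origin (180°W, 90°S): lon 195.24469, lat 97.76963.
Field: 195.24469/20 → 9 → J, 97.76963/10 → 9 → J; chars JJ.
Square: 15.24469/2 → 7, 7.76963/1 → 7; chars 77.
Subsquare: 1.24469/0.0833333 → 14 → o, 0.76963/0.0416667 → 18 → s; chars os.
Extended square: 0.07802/0.00833333 → 9, 0.01963/0.00416667 → 4; chars 94.

JJ77os94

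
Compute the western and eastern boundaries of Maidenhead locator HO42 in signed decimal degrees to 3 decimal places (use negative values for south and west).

-32.000, -30.000

Field H=7, O=14: +7·20° lon, +14·10° lat → SW at lon -40°, lat 50°.
Square 4, 2: +4·2° lon, +2·1° lat → SW at lon -32°, lat 52°.
Cell spans 2° lon × 1° lat.
west -32.000, east -30.000.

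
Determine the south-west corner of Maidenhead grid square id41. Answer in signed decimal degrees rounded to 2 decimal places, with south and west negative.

-59.00, -12.00

Field I=8, D=3: +8·20° lon, +3·10° lat → SW at lon -20°, lat -60°.
Square 4, 1: +4·2° lon, +1·1° lat → SW at lon -12°, lat -59°.
latitude -59.00, longitude -12.00.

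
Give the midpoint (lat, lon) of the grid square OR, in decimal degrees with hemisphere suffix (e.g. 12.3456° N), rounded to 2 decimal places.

85.00° N, 110.00° E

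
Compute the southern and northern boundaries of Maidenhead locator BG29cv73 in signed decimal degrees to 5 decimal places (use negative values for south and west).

-20.11250, -20.10833

Field B=1, G=6: +1·20° lon, +6·10° lat → SW at lon -160°, lat -30°.
Square 2, 9: +2·2° lon, +9·1° lat → SW at lon -156°, lat -21°.
Subsquare c=2, v=21: +2·0.0833333° lon, +21·0.0416667° lat → SW at lon -155.833°, lat -20.125°.
Extended square 7, 3: +7·0.00833333° lon, +3·0.00416667° lat → SW at lon -155.775°, lat -20.1125°.
Cell spans 0.00833333° lon × 0.00416667° lat.
south -20.11250, north -20.10833.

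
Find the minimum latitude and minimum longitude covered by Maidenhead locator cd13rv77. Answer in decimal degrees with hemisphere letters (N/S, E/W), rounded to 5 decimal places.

56.09583° S, 136.52500° W

Field C=2, D=3: +2·20° lon, +3·10° lat → SW at lon -140°, lat -60°.
Square 1, 3: +1·2° lon, +3·1° lat → SW at lon -138°, lat -57°.
Subsquare r=17, v=21: +17·0.0833333° lon, +21·0.0416667° lat → SW at lon -136.583°, lat -56.125°.
Extended square 7, 7: +7·0.00833333° lon, +7·0.00416667° lat → SW at lon -136.525°, lat -56.0958°.
latitude 56.09583° S, longitude 136.52500° W.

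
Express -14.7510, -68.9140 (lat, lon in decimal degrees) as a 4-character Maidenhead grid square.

FH55

Add 180° to longitude and 90° to latitude: 111.09, 75.25.
Field: lon ⌊111.09/20⌋ = 5 → F; lat ⌊75.25/10⌋ = 7 → H.
Square: lon ⌊11.09/2⌋ = 5; lat ⌊5.25/1⌋ = 5.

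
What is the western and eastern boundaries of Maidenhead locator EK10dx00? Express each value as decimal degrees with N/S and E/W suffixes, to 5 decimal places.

Field E=4, K=10: +4·20° lon, +10·10° lat → SW at lon -100°, lat 10°.
Square 1, 0: +1·2° lon, +0·1° lat → SW at lon -98°, lat 10°.
Subsquare d=3, x=23: +3·0.0833333° lon, +23·0.0416667° lat → SW at lon -97.75°, lat 10.9583°.
Extended square 0, 0: +0·0.00833333° lon, +0·0.00416667° lat → SW at lon -97.75°, lat 10.9583°.
Cell spans 0.00833333° lon × 0.00416667° lat.
west 97.75000° W, east 97.74167° W.

97.75000° W, 97.74167° W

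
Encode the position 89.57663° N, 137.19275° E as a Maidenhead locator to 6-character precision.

PR89on

Add 180° to longitude and 90° to latitude: 317.1927, 179.5766.
Field (20°×10°, letters A–R): lon ⌊317.1927/20⌋ = 15 → P; lat ⌊179.5766/10⌋ = 17 → R.
Square (2°×1°, digits 0–9): lon ⌊17.1927/2⌋ = 8; lat ⌊9.5766/1⌋ = 9.
Subsquare (5′×2.5′, letters a–x): lon ⌊1.1927/0.0833333⌋ = 14 → o; lat ⌊0.5766/0.0416667⌋ = 13 → n.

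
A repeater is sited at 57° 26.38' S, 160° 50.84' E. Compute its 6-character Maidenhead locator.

RD02kn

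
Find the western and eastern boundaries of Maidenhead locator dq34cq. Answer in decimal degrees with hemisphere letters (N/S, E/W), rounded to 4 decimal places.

Field D=3, Q=16: +3·20° lon, +16·10° lat → SW at lon -120°, lat 70°.
Square 3, 4: +3·2° lon, +4·1° lat → SW at lon -114°, lat 74°.
Subsquare c=2, q=16: +2·0.0833333° lon, +16·0.0416667° lat → SW at lon -113.833°, lat 74.6667°.
Cell spans 0.0833333° lon × 0.0416667° lat.
west 113.8333° W, east 113.7500° W.

113.8333° W, 113.7500° W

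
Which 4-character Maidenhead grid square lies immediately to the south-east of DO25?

DO34

Longitude square 2; +1 → 3.
Latitude square 5; −1 → 4.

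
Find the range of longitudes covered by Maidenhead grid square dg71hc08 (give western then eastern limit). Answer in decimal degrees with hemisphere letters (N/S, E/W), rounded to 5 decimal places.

105.41667° W, 105.40833° W

Field D=3, G=6: +3·20° lon, +6·10° lat → SW at lon -120°, lat -30°.
Square 7, 1: +7·2° lon, +1·1° lat → SW at lon -106°, lat -29°.
Subsquare h=7, c=2: +7·0.0833333° lon, +2·0.0416667° lat → SW at lon -105.417°, lat -28.9167°.
Extended square 0, 8: +0·0.00833333° lon, +8·0.00416667° lat → SW at lon -105.417°, lat -28.8833°.
Cell spans 0.00833333° lon × 0.00416667° lat.
west 105.41667° W, east 105.40833° W.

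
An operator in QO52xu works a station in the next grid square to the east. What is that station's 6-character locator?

QO62au

Longitude subsquare x = 23; +1 → 24, wraps to 0 = a, carry into square.
Longitude square 5; +1 → 6.
The latitude characters are unchanged.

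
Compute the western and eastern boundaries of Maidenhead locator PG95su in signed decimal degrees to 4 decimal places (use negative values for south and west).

139.5000, 139.5833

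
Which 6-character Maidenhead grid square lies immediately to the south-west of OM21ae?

OM11xd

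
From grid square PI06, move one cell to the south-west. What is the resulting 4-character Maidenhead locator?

Longitude square 0; −1 → -1, wraps to 9, carry into field.
Longitude field P = 15; −1 → 14 = O.
Latitude square 6; −1 → 5.

OI95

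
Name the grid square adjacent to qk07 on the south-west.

PK96

Longitude square 0; −1 → -1, wraps to 9, carry into field.
Longitude field Q = 16; −1 → 15 = P.
Latitude square 7; −1 → 6.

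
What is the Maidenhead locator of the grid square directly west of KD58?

Longitude square 5; −1 → 4.
The latitude characters are unchanged.

KD48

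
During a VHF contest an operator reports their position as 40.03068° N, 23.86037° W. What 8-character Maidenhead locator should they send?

Shift to the Maidenhead origin (180°W, 90°S): lon 156.13963, lat 130.03068.
Field: lon ⌊156.13963/20⌋ = 7 → H; lat ⌊130.03068/10⌋ = 13 → N.
Square: lon ⌊16.13963/2⌋ = 8; lat ⌊0.03068/1⌋ = 0.
Subsquare: lon ⌊0.13963/0.0833333⌋ = 1 → b; lat ⌊0.03068/0.0416667⌋ = 0 → a.
Extended square: lon ⌊0.05630/0.00833333⌋ = 6; lat ⌊0.03068/0.00416667⌋ = 7.

HN80ba67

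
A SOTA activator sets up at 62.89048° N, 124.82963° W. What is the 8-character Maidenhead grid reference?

CP72ov03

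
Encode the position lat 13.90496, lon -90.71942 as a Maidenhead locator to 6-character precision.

EK43pv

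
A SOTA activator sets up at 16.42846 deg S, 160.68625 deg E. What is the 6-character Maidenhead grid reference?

RH03in

Add 180° to longitude and 90° to latitude: 340.6862, 73.5715.
Field (20°×10°, letters A–R): lon ⌊340.6862/20⌋ = 17 → R; lat ⌊73.5715/10⌋ = 7 → H.
Square (2°×1°, digits 0–9): lon ⌊0.6862/2⌋ = 0; lat ⌊3.5715/1⌋ = 3.
Subsquare (5′×2.5′, letters a–x): lon ⌊0.6862/0.0833333⌋ = 8 → i; lat ⌊0.5715/0.0416667⌋ = 13 → n.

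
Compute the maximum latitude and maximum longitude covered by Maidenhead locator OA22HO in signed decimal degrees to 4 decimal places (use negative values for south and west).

-87.3750, 104.6667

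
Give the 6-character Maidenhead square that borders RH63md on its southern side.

Latitude subsquare d = 3; −1 → 2 = c.
The longitude characters are unchanged.

RH63mc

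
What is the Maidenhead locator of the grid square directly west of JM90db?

Longitude subsquare d = 3; −1 → 2 = c.
The latitude characters are unchanged.

JM90cb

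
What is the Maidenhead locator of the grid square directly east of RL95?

Longitude square 9; +1 → 10, wraps to 0, carry into field.
Longitude field R = 17; +1 → 18, wraps to 0 = A, wrapping around the antimeridian.
The latitude characters are unchanged.

AL05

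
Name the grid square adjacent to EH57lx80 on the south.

EH57lw89

Latitude extended square 0; −1 → -1, wraps to 9, carry into subsquare.
Latitude subsquare x = 23; −1 → 22 = w.
The longitude characters are unchanged.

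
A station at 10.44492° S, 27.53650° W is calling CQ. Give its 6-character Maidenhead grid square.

HH69fn

Add 180° to longitude and 90° to latitude: 152.4635, 79.5551.
Field: 152.4635/20 → 7 → H, 79.5551/10 → 7 → H; chars HH.
Square: 12.4635/2 → 6, 9.5551/1 → 9; chars 69.
Subsquare: 0.4635/0.0833333 → 5 → f, 0.5551/0.0416667 → 13 → n; chars fn.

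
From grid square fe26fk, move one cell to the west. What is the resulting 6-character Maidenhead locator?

FE26ek

Longitude subsquare f = 5; −1 → 4 = e.
The latitude characters are unchanged.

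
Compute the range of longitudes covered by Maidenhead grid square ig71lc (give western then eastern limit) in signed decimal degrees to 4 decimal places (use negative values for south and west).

-5.0833, -5.0000

Field I=8, G=6: +8·20° lon, +6·10° lat → SW at lon -20°, lat -30°.
Square 7, 1: +7·2° lon, +1·1° lat → SW at lon -6°, lat -29°.
Subsquare l=11, c=2: +11·0.0833333° lon, +2·0.0416667° lat → SW at lon -5.08333°, lat -28.9167°.
Cell spans 0.0833333° lon × 0.0416667° lat.
west -5.0833, east -5.0000.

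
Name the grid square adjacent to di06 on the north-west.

Longitude square 0; −1 → -1, wraps to 9, carry into field.
Longitude field D = 3; −1 → 2 = C.
Latitude square 6; +1 → 7.

CI97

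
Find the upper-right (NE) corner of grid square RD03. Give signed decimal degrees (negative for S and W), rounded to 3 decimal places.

Field R=17, D=3: +17·20° lon, +3·10° lat → SW at lon 160°, lat -60°.
Square 0, 3: +0·2° lon, +3·1° lat → SW at lon 160°, lat -57°.
Cell spans 2° lon × 1° lat. NE corner is SW corner plus one full cell.
latitude -56.000, longitude 162.000.

-56.000, 162.000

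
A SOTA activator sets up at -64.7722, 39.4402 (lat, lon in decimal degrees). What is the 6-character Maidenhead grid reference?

KC95rf

Offset from 180°W / 90°S: lon 219.4402°, lat 25.2278°.
Field: lon ⌊219.4402/20⌋ = 10 → K; lat ⌊25.2278/10⌋ = 2 → C.
Square: lon ⌊19.4402/2⌋ = 9; lat ⌊5.2278/1⌋ = 5.
Subsquare: lon ⌊1.4402/0.0833333⌋ = 17 → r; lat ⌊0.2278/0.0416667⌋ = 5 → f.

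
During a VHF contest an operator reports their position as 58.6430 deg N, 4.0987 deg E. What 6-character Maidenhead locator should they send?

JO28bp

Shift to the Maidenhead origin (180°W, 90°S): lon 184.0987, lat 148.6430.
Field: lon ⌊184.0987/20⌋ = 9 → J; lat ⌊148.6430/10⌋ = 14 → O.
Square: lon ⌊4.0987/2⌋ = 2; lat ⌊8.6430/1⌋ = 8.
Subsquare: lon ⌊0.0987/0.0833333⌋ = 1 → b; lat ⌊0.6430/0.0416667⌋ = 15 → p.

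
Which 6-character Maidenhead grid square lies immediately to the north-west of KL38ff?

KL38eg

Longitude subsquare f = 5; −1 → 4 = e.
Latitude subsquare f = 5; +1 → 6 = g.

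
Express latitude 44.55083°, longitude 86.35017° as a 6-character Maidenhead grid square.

NN34en

Add 180° to longitude and 90° to latitude: 266.3502, 134.5508.
Field (20°×10°, letters A–R): lon ⌊266.3502/20⌋ = 13 → N; lat ⌊134.5508/10⌋ = 13 → N.
Square (2°×1°, digits 0–9): lon ⌊6.3502/2⌋ = 3; lat ⌊4.5508/1⌋ = 4.
Subsquare (5′×2.5′, letters a–x): lon ⌊0.3502/0.0833333⌋ = 4 → e; lat ⌊0.5508/0.0416667⌋ = 13 → n.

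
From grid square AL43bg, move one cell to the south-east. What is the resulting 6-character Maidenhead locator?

AL43cf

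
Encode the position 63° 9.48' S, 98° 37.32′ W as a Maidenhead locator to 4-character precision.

Offset from 180°W / 90°S: lon 81.38°, lat 26.84°.
Field: lon ⌊81.38/20⌋ = 4 → E; lat ⌊26.84/10⌋ = 2 → C.
Square: lon ⌊1.38/2⌋ = 0; lat ⌊6.84/1⌋ = 6.

EC06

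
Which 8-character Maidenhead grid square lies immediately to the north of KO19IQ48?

KO19iq49

Latitude extended square 8; +1 → 9.
The longitude characters are unchanged.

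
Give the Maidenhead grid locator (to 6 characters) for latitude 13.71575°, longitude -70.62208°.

FK43qr

Add 180° to longitude and 90° to latitude: 109.3779, 103.7157.
Field: lon ⌊109.3779/20⌋ = 5 → F; lat ⌊103.7157/10⌋ = 10 → K.
Square: lon ⌊9.3779/2⌋ = 4; lat ⌊3.7157/1⌋ = 3.
Subsquare: lon ⌊1.3779/0.0833333⌋ = 16 → q; lat ⌊0.7157/0.0416667⌋ = 17 → r.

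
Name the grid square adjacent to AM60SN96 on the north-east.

AM60tn07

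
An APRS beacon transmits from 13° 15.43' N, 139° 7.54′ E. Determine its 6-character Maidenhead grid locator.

Offset from 180°W / 90°S: lon 319.1257°, lat 103.2572°.
Field (20°×10°, letters A–R): 319.1257/20 → 15 → P, 103.2572/10 → 10 → K; chars PK.
Square (2°×1°, digits 0–9): 19.1257/2 → 9, 3.2572/1 → 3; chars 93.
Subsquare (5′×2.5′, letters a–x): 1.1257/0.0833333 → 13 → n, 0.2572/0.0416667 → 6 → g; chars ng.

PK93ng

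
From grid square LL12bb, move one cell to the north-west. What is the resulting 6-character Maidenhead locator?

LL12ac

Longitude subsquare b = 1; −1 → 0 = a.
Latitude subsquare b = 1; +1 → 2 = c.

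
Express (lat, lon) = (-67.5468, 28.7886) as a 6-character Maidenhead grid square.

KC42jk

Offset from 180°W / 90°S: lon 208.7886°, lat 22.4532°.
Field: 208.7886/20 → 10 → K, 22.4532/10 → 2 → C; chars KC.
Square: 8.7886/2 → 4, 2.4532/1 → 2; chars 42.
Subsquare: 0.7886/0.0833333 → 9 → j, 0.4532/0.0416667 → 10 → k; chars jk.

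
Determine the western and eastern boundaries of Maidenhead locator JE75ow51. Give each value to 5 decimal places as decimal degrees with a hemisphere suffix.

15.20833° E, 15.21667° E

Field J=9, E=4: +9·20° lon, +4·10° lat → SW at lon 0°, lat -50°.
Square 7, 5: +7·2° lon, +5·1° lat → SW at lon 14°, lat -45°.
Subsquare o=14, w=22: +14·0.0833333° lon, +22·0.0416667° lat → SW at lon 15.1667°, lat -44.0833°.
Extended square 5, 1: +5·0.00833333° lon, +1·0.00416667° lat → SW at lon 15.2083°, lat -44.0792°.
Cell spans 0.00833333° lon × 0.00416667° lat.
west 15.20833° E, east 15.21667° E.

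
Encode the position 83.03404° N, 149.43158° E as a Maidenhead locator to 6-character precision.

QR43ra

Shift to the Maidenhead origin (180°W, 90°S): lon 329.4316, lat 173.0340.
Field (20°×10°, letters A–R): lon ⌊329.4316/20⌋ = 16 → Q; lat ⌊173.0340/10⌋ = 17 → R.
Square (2°×1°, digits 0–9): lon ⌊9.4316/2⌋ = 4; lat ⌊3.0340/1⌋ = 3.
Subsquare (5′×2.5′, letters a–x): lon ⌊1.4316/0.0833333⌋ = 17 → r; lat ⌊0.0340/0.0416667⌋ = 0 → a.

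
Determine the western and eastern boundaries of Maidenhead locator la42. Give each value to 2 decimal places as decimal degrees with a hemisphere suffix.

Field L=11, A=0: +11·20° lon, +0·10° lat → SW at lon 40°, lat -90°.
Square 4, 2: +4·2° lon, +2·1° lat → SW at lon 48°, lat -88°.
Cell spans 2° lon × 1° lat.
west 48.00° E, east 50.00° E.

48.00° E, 50.00° E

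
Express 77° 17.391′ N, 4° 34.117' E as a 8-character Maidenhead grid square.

JQ27gg89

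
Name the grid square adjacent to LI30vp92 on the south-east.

LI30wp01

Longitude extended square 9; +1 → 10, wraps to 0, carry into subsquare.
Longitude subsquare v = 21; +1 → 22 = w.
Latitude extended square 2; −1 → 1.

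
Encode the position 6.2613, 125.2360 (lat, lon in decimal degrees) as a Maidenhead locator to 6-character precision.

PJ26og

Shift to the Maidenhead origin (180°W, 90°S): lon 305.2360, lat 96.2613.
Field: 305.2360/20 → 15 → P, 96.2613/10 → 9 → J; chars PJ.
Square: 5.2360/2 → 2, 6.2613/1 → 6; chars 26.
Subsquare: 1.2360/0.0833333 → 14 → o, 0.2613/0.0416667 → 6 → g; chars og.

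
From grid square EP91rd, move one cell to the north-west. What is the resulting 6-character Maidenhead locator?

EP91qe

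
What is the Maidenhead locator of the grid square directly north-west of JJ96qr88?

Longitude extended square 8; −1 → 7.
Latitude extended square 8; +1 → 9.

JJ96qr79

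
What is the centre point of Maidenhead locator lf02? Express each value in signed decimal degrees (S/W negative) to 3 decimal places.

-37.500, 41.000

Field L=11, F=5: +11·20° lon, +5·10° lat → SW at lon 40°, lat -40°.
Square 0, 2: +0·2° lon, +2·1° lat → SW at lon 40°, lat -38°.
Cell spans 2° lon × 1° lat. Centre is SW corner plus half of each.
latitude -37.500, longitude 41.000.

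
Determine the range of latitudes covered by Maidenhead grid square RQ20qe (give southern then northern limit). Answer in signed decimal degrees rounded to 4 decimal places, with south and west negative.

70.1667, 70.2083

Field R=17, Q=16: +17·20° lon, +16·10° lat → SW at lon 160°, lat 70°.
Square 2, 0: +2·2° lon, +0·1° lat → SW at lon 164°, lat 70°.
Subsquare q=16, e=4: +16·0.0833333° lon, +4·0.0416667° lat → SW at lon 165.333°, lat 70.1667°.
Cell spans 0.0833333° lon × 0.0416667° lat.
south 70.1667, north 70.2083.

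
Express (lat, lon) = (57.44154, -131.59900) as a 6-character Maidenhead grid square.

CO47ek

Shift to the Maidenhead origin (180°W, 90°S): lon 48.4010, lat 147.4415.
Field: lon ⌊48.4010/20⌋ = 2 → C; lat ⌊147.4415/10⌋ = 14 → O.
Square: lon ⌊8.4010/2⌋ = 4; lat ⌊7.4415/1⌋ = 7.
Subsquare: lon ⌊0.4010/0.0833333⌋ = 4 → e; lat ⌊0.4415/0.0416667⌋ = 10 → k.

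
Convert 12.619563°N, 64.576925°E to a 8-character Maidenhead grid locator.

Add 180° to longitude and 90° to latitude: 244.57693, 102.61956.
Field: 244.57693/20 → 12 → M, 102.61956/10 → 10 → K; chars MK.
Square: 4.57693/2 → 2, 2.61956/1 → 2; chars 22.
Subsquare: 0.57693/0.0833333 → 6 → g, 0.61956/0.0416667 → 14 → o; chars go.
Extended square: 0.07693/0.00833333 → 9, 0.03623/0.00416667 → 8; chars 98.

MK22go98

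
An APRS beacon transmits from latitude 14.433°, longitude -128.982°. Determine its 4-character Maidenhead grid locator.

CK54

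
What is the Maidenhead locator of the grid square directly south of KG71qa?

KG70qx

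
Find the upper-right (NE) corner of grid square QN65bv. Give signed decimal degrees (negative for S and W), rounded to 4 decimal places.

45.9167, 152.1667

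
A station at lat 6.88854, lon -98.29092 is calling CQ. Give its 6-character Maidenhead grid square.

Add 180° to longitude and 90° to latitude: 81.7091, 96.8885.
Field (20°×10°, letters A–R): lon ⌊81.7091/20⌋ = 4 → E; lat ⌊96.8885/10⌋ = 9 → J.
Square (2°×1°, digits 0–9): lon ⌊1.7091/2⌋ = 0; lat ⌊6.8885/1⌋ = 6.
Subsquare (5′×2.5′, letters a–x): lon ⌊1.7091/0.0833333⌋ = 20 → u; lat ⌊0.8885/0.0416667⌋ = 21 → v.

EJ06uv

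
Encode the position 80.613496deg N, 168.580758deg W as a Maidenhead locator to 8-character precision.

Shift to the Maidenhead origin (180°W, 90°S): lon 11.41924, lat 170.61350.
Field (20°×10°, letters A–R): lon ⌊11.41924/20⌋ = 0 → A; lat ⌊170.61350/10⌋ = 17 → R.
Square (2°×1°, digits 0–9): lon ⌊11.41924/2⌋ = 5; lat ⌊0.61350/1⌋ = 0.
Subsquare (5′×2.5′, letters a–x): lon ⌊1.41924/0.0833333⌋ = 17 → r; lat ⌊0.61350/0.0416667⌋ = 14 → o.
Extended square (30″×15″, digits 0–9): lon ⌊0.00258/0.00833333⌋ = 0; lat ⌊0.03016/0.00416667⌋ = 7.

AR50ro07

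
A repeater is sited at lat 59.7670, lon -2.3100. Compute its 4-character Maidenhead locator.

IO89

Shift to the Maidenhead origin (180°W, 90°S): lon 177.69, lat 149.77.
Field (20°×10°, letters A–R): 177.69/20 → 8 → I, 149.77/10 → 14 → O; chars IO.
Square (2°×1°, digits 0–9): 17.69/2 → 8, 9.77/1 → 9; chars 89.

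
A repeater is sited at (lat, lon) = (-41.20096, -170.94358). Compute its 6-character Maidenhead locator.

AE48mt

Add 180° to longitude and 90° to latitude: 9.0564, 48.7990.
Field: 9.0564/20 → 0 → A, 48.7990/10 → 4 → E; chars AE.
Square: 9.0564/2 → 4, 8.7990/1 → 8; chars 48.
Subsquare: 1.0564/0.0833333 → 12 → m, 0.7990/0.0416667 → 19 → t; chars mt.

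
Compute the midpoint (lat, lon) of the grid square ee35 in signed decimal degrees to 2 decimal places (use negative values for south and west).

-44.50, -93.00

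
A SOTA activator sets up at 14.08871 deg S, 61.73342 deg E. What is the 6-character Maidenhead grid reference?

Offset from 180°W / 90°S: lon 241.7334°, lat 75.9113°.
Field: 241.7334/20 → 12 → M, 75.9113/10 → 7 → H; chars MH.
Square: 1.7334/2 → 0, 5.9113/1 → 5; chars 05.
Subsquare: 1.7334/0.0833333 → 20 → u, 0.9113/0.0416667 → 21 → v; chars uv.

MH05uv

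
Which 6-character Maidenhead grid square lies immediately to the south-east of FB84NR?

FB84oq

Longitude subsquare n = 13; +1 → 14 = o.
Latitude subsquare r = 17; −1 → 16 = q.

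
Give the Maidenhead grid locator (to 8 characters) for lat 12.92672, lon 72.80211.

MK62jw62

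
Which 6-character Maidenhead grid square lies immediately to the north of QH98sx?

QH99sa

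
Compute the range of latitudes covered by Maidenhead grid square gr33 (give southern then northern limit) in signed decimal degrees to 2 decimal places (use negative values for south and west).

Field G=6, R=17: +6·20° lon, +17·10° lat → SW at lon -60°, lat 80°.
Square 3, 3: +3·2° lon, +3·1° lat → SW at lon -54°, lat 83°.
Cell spans 2° lon × 1° lat.
south 83.00, north 84.00.

83.00, 84.00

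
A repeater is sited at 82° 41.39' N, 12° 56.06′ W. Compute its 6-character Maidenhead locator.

IR32mq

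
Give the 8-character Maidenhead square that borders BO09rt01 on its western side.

Longitude extended square 0; −1 → -1, wraps to 9, carry into subsquare.
Longitude subsquare r = 17; −1 → 16 = q.
The latitude characters are unchanged.

BO09qt91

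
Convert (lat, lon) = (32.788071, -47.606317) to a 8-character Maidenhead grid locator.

GM62es79

Shift to the Maidenhead origin (180°W, 90°S): lon 132.39368, lat 122.78807.
Field (20°×10°, letters A–R): lon ⌊132.39368/20⌋ = 6 → G; lat ⌊122.78807/10⌋ = 12 → M.
Square (2°×1°, digits 0–9): lon ⌊12.39368/2⌋ = 6; lat ⌊2.78807/1⌋ = 2.
Subsquare (5′×2.5′, letters a–x): lon ⌊0.39368/0.0833333⌋ = 4 → e; lat ⌊0.78807/0.0416667⌋ = 18 → s.
Extended square (30″×15″, digits 0–9): lon ⌊0.06035/0.00833333⌋ = 7; lat ⌊0.03807/0.00416667⌋ = 9.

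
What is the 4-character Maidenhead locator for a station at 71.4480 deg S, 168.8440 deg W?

Offset from 180°W / 90°S: lon 11.16°, lat 18.55°.
Field: lon ⌊11.16/20⌋ = 0 → A; lat ⌊18.55/10⌋ = 1 → B.
Square: lon ⌊11.16/2⌋ = 5; lat ⌊8.55/1⌋ = 8.

AB58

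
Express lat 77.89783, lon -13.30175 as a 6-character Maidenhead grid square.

Shift to the Maidenhead origin (180°W, 90°S): lon 166.6983, lat 167.8978.
Field (20°×10°, letters A–R): lon ⌊166.6983/20⌋ = 8 → I; lat ⌊167.8978/10⌋ = 16 → Q.
Square (2°×1°, digits 0–9): lon ⌊6.6983/2⌋ = 3; lat ⌊7.8978/1⌋ = 7.
Subsquare (5′×2.5′, letters a–x): lon ⌊0.6983/0.0833333⌋ = 8 → i; lat ⌊0.8978/0.0416667⌋ = 21 → v.

IQ37iv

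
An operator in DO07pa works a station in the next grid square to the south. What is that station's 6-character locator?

Latitude subsquare a = 0; −1 → -1, wraps to 23 = x, carry into square.
Latitude square 7; −1 → 6.
The longitude characters are unchanged.

DO06px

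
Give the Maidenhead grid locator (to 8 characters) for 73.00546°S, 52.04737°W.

GB36xx48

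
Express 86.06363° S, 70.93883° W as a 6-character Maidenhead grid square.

Add 180° to longitude and 90° to latitude: 109.0612, 3.9364.
Field (20°×10°, letters A–R): 109.0612/20 → 5 → F, 3.9364/10 → 0 → A; chars FA.
Square (2°×1°, digits 0–9): 9.0612/2 → 4, 3.9364/1 → 3; chars 43.
Subsquare (5′×2.5′, letters a–x): 1.0612/0.0833333 → 12 → m, 0.9364/0.0416667 → 22 → w; chars mw.

FA43mw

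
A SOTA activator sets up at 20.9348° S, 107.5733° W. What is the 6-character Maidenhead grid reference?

DG69fb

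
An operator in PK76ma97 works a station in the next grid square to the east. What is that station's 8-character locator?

Longitude extended square 9; +1 → 10, wraps to 0, carry into subsquare.
Longitude subsquare m = 12; +1 → 13 = n.
The latitude characters are unchanged.

PK76na07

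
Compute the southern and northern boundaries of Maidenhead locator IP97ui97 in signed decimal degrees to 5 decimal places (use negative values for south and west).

Field I=8, P=15: +8·20° lon, +15·10° lat → SW at lon -20°, lat 60°.
Square 9, 7: +9·2° lon, +7·1° lat → SW at lon -2°, lat 67°.
Subsquare u=20, i=8: +20·0.0833333° lon, +8·0.0416667° lat → SW at lon -0.333333°, lat 67.3333°.
Extended square 9, 7: +9·0.00833333° lon, +7·0.00416667° lat → SW at lon -0.258333°, lat 67.3625°.
Cell spans 0.00833333° lon × 0.00416667° lat.
south 67.36250, north 67.36667.

67.36250, 67.36667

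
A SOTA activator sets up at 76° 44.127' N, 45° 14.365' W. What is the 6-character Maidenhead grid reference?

GQ76jr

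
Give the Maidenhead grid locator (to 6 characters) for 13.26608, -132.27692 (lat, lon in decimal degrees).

Offset from 180°W / 90°S: lon 47.7231°, lat 103.2661°.
Field: 47.7231/20 → 2 → C, 103.2661/10 → 10 → K; chars CK.
Square: 7.7231/2 → 3, 3.2661/1 → 3; chars 33.
Subsquare: 1.7231/0.0833333 → 20 → u, 0.2661/0.0416667 → 6 → g; chars ug.

CK33ug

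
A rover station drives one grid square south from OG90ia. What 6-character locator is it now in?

OF99ix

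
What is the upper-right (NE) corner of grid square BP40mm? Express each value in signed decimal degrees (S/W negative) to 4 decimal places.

60.5417, -150.9167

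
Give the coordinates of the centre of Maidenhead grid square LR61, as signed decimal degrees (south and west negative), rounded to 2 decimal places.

81.50, 53.00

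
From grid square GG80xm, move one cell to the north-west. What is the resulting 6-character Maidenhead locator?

GG80wn

Longitude subsquare x = 23; −1 → 22 = w.
Latitude subsquare m = 12; +1 → 13 = n.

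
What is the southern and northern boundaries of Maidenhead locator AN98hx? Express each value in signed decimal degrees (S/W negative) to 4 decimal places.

48.9583, 49.0000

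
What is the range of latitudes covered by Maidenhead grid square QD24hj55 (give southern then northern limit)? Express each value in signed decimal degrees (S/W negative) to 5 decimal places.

-55.60417, -55.60000

Field Q=16, D=3: +16·20° lon, +3·10° lat → SW at lon 140°, lat -60°.
Square 2, 4: +2·2° lon, +4·1° lat → SW at lon 144°, lat -56°.
Subsquare h=7, j=9: +7·0.0833333° lon, +9·0.0416667° lat → SW at lon 144.583°, lat -55.625°.
Extended square 5, 5: +5·0.00833333° lon, +5·0.00416667° lat → SW at lon 144.625°, lat -55.6042°.
Cell spans 0.00833333° lon × 0.00416667° lat.
south -55.60417, north -55.60000.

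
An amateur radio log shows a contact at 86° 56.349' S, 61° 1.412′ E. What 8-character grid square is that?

Add 180° to longitude and 90° to latitude: 241.02353, 3.06085.
Field: 241.02353/20 → 12 → M, 3.06085/10 → 0 → A; chars MA.
Square: 1.02353/2 → 0, 3.06085/1 → 3; chars 03.
Subsquare: 1.02353/0.0833333 → 12 → m, 0.06085/0.0416667 → 1 → b; chars mb.
Extended square: 0.02353/0.00833333 → 2, 0.01918/0.00416667 → 4; chars 24.

MA03mb24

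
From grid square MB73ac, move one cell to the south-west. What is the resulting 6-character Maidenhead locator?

MB63xb

Longitude subsquare a = 0; −1 → -1, wraps to 23 = x, carry into square.
Longitude square 7; −1 → 6.
Latitude subsquare c = 2; −1 → 1 = b.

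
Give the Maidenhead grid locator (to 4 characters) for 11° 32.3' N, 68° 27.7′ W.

FK51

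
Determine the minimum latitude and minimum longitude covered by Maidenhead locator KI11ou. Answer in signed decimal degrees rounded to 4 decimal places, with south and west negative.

Field K=10, I=8: +10·20° lon, +8·10° lat → SW at lon 20°, lat -10°.
Square 1, 1: +1·2° lon, +1·1° lat → SW at lon 22°, lat -9°.
Subsquare o=14, u=20: +14·0.0833333° lon, +20·0.0416667° lat → SW at lon 23.1667°, lat -8.16667°.
latitude -8.1667, longitude 23.1667.

-8.1667, 23.1667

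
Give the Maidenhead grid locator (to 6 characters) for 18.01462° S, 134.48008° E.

PH71fx

Shift to the Maidenhead origin (180°W, 90°S): lon 314.4801, lat 71.9854.
Field (20°×10°, letters A–R): lon ⌊314.4801/20⌋ = 15 → P; lat ⌊71.9854/10⌋ = 7 → H.
Square (2°×1°, digits 0–9): lon ⌊14.4801/2⌋ = 7; lat ⌊1.9854/1⌋ = 1.
Subsquare (5′×2.5′, letters a–x): lon ⌊0.4801/0.0833333⌋ = 5 → f; lat ⌊0.9854/0.0416667⌋ = 23 → x.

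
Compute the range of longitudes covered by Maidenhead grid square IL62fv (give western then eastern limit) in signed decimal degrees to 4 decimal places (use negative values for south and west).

-7.5833, -7.5000

Field I=8, L=11: +8·20° lon, +11·10° lat → SW at lon -20°, lat 20°.
Square 6, 2: +6·2° lon, +2·1° lat → SW at lon -8°, lat 22°.
Subsquare f=5, v=21: +5·0.0833333° lon, +21·0.0416667° lat → SW at lon -7.58333°, lat 22.875°.
Cell spans 0.0833333° lon × 0.0416667° lat.
west -7.5833, east -7.5000.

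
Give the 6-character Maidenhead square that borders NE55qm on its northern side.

Latitude subsquare m = 12; +1 → 13 = n.
The longitude characters are unchanged.

NE55qn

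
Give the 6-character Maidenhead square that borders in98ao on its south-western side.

IN88xn

Longitude subsquare a = 0; −1 → -1, wraps to 23 = x, carry into square.
Longitude square 9; −1 → 8.
Latitude subsquare o = 14; −1 → 13 = n.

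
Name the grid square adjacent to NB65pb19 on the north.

NB65pc10

Latitude extended square 9; +1 → 10, wraps to 0, carry into subsquare.
Latitude subsquare b = 1; +1 → 2 = c.
The longitude characters are unchanged.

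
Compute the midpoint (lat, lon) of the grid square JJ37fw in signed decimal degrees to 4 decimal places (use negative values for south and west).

7.9375, 6.4583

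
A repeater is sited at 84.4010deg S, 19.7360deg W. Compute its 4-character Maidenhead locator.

Offset from 180°W / 90°S: lon 160.26°, lat 5.60°.
Field (20°×10°, letters A–R): lon ⌊160.26/20⌋ = 8 → I; lat ⌊5.60/10⌋ = 0 → A.
Square (2°×1°, digits 0–9): lon ⌊0.26/2⌋ = 0; lat ⌊5.60/1⌋ = 5.

IA05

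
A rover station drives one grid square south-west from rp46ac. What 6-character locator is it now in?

RP36xb

Longitude subsquare a = 0; −1 → -1, wraps to 23 = x, carry into square.
Longitude square 4; −1 → 3.
Latitude subsquare c = 2; −1 → 1 = b.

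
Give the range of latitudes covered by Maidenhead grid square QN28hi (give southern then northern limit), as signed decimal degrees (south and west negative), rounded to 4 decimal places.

48.3333, 48.3750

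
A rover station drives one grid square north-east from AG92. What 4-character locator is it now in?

BG03

Longitude square 9; +1 → 10, wraps to 0, carry into field.
Longitude field A = 0; +1 → 1 = B.
Latitude square 2; +1 → 3.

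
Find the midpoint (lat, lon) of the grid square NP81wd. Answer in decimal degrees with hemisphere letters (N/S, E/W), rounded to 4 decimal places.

61.1458° N, 97.8750° E

Field N=13, P=15: +13·20° lon, +15·10° lat → SW at lon 80°, lat 60°.
Square 8, 1: +8·2° lon, +1·1° lat → SW at lon 96°, lat 61°.
Subsquare w=22, d=3: +22·0.0833333° lon, +3·0.0416667° lat → SW at lon 97.8333°, lat 61.125°.
Cell spans 0.0833333° lon × 0.0416667° lat. Centre is SW corner plus half of each.
latitude 61.1458° N, longitude 97.8750° E.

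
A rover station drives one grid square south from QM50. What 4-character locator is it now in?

Latitude square 0; −1 → -1, wraps to 9, carry into field.
Latitude field M = 12; −1 → 11 = L.
The longitude characters are unchanged.

QL59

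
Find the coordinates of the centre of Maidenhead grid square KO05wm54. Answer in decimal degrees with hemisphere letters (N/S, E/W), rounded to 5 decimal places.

Field K=10, O=14: +10·20° lon, +14·10° lat → SW at lon 20°, lat 50°.
Square 0, 5: +0·2° lon, +5·1° lat → SW at lon 20°, lat 55°.
Subsquare w=22, m=12: +22·0.0833333° lon, +12·0.0416667° lat → SW at lon 21.8333°, lat 55.5°.
Extended square 5, 4: +5·0.00833333° lon, +4·0.00416667° lat → SW at lon 21.875°, lat 55.5167°.
Cell spans 0.00833333° lon × 0.00416667° lat. Centre is SW corner plus half of each.
latitude 55.51875° N, longitude 21.87917° E.

55.51875° N, 21.87917° E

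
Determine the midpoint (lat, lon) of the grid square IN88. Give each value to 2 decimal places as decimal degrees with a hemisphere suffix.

48.50° N, 3.00° W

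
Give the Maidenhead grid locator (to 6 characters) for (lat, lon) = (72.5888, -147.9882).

BQ62ao

Add 180° to longitude and 90° to latitude: 32.0118, 162.5888.
Field: lon ⌊32.0118/20⌋ = 1 → B; lat ⌊162.5888/10⌋ = 16 → Q.
Square: lon ⌊12.0118/2⌋ = 6; lat ⌊2.5888/1⌋ = 2.
Subsquare: lon ⌊0.0118/0.0833333⌋ = 0 → a; lat ⌊0.5888/0.0416667⌋ = 14 → o.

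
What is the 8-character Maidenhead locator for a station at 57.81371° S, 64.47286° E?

MD22fe64

Shift to the Maidenhead origin (180°W, 90°S): lon 244.47286, lat 32.18629.
Field: 244.47286/20 → 12 → M, 32.18629/10 → 3 → D; chars MD.
Square: 4.47286/2 → 2, 2.18629/1 → 2; chars 22.
Subsquare: 0.47286/0.0833333 → 5 → f, 0.18629/0.0416667 → 4 → e; chars fe.
Extended square: 0.05619/0.00833333 → 6, 0.01962/0.00416667 → 4; chars 64.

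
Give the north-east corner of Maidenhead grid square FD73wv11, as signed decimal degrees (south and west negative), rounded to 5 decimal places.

-56.11667, -64.15000

Field F=5, D=3: +5·20° lon, +3·10° lat → SW at lon -80°, lat -60°.
Square 7, 3: +7·2° lon, +3·1° lat → SW at lon -66°, lat -57°.
Subsquare w=22, v=21: +22·0.0833333° lon, +21·0.0416667° lat → SW at lon -64.1667°, lat -56.125°.
Extended square 1, 1: +1·0.00833333° lon, +1·0.00416667° lat → SW at lon -64.1583°, lat -56.1208°.
Cell spans 0.00833333° lon × 0.00416667° lat. NE corner is SW corner plus one full cell.
latitude -56.11667, longitude -64.15000.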